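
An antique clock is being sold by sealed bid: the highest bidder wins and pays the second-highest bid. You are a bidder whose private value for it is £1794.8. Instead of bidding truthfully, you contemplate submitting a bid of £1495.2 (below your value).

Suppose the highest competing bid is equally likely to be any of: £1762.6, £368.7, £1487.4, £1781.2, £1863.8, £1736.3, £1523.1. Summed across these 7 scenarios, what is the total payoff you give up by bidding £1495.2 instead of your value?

£376

The deviation costs you only when the competing bid falls strictly between £1495.2 and £1794.8; elsewhere both bids give the same outcome.
£1762.6: truthful payoff £32.2, deviation payoff £0 → loss £32.2.
£368.7: outcomes coincide → loss £0.
£1487.4: outcomes coincide → loss £0.
£1781.2: truthful payoff £13.6, deviation payoff £0 → loss £13.6.
£1863.8: outcomes coincide → loss £0.
£1736.3: truthful payoff £58.5, deviation payoff £0 → loss £58.5.
£1523.1: truthful payoff £271.7, deviation payoff £0 → loss £271.7.
Total loss = £32.2 + £13.6 + £58.5 + £271.7 = £376.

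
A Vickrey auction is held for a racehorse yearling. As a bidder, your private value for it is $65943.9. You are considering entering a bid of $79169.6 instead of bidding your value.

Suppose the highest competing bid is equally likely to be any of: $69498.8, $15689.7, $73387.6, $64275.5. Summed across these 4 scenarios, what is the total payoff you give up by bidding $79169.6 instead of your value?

The deviation costs you only when the competing bid falls strictly between $65943.9 and $79169.6; elsewhere both bids give the same outcome.
$69498.8: truthful payoff $0, deviation payoff −$3554.9 → loss $3554.9.
$15689.7: outcomes coincide → loss $0.
$73387.6: truthful payoff $0, deviation payoff −$7443.7 → loss $7443.7.
$64275.5: outcomes coincide → loss $0.
Total loss = $3554.9 + $7443.7 = $10998.6.

$10998.6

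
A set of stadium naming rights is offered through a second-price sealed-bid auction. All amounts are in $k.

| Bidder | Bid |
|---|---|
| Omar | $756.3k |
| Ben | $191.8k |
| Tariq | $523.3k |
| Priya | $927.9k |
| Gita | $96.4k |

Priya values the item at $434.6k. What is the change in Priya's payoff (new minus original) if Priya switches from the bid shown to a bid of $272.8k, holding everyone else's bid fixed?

The highest bid among the other bidders is $756.3k; Priya's bid doesn't change that.
Original bid $927.9k: Priya is highest, pays the top rival bid $756.3k; payoff $434.6k − $756.3k = −$321.7k.
Alternative bid $272.8k: Priya is not highest (top rival bid is $756.3k); payoff $0k.
Change in payoff = $0k − (−$321.7k) = $321.7k.

$321.7k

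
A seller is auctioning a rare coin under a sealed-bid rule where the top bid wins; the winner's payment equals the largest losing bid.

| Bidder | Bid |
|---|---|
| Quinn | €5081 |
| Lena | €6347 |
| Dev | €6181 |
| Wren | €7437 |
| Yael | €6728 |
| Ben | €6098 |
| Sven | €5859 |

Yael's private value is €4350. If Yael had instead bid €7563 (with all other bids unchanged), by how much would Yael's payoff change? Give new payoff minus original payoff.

−€3087

The highest bid among the other bidders is €7437; Yael's bid doesn't change that.
Original bid €6728: Yael is not highest (top rival bid is €7437); payoff €0.
Alternative bid €7563: Yael is highest, pays the top rival bid €7437; payoff €4350 − €7437 = −€3087.
Change in payoff = −€3087 − (€0) = −€3087.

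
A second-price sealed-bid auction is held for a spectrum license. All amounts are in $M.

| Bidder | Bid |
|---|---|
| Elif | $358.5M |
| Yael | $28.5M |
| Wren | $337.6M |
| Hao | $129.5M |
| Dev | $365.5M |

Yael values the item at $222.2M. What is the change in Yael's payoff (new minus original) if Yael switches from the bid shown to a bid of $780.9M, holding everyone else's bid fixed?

The highest bid among the other bidders is $365.5M; Yael's bid doesn't change that.
Original bid $28.5M: Yael is not highest (top rival bid is $365.5M); payoff $0M.
Alternative bid $780.9M: Yael is highest, pays the top rival bid $365.5M; payoff $222.2M − $365.5M = −$143.3M.
Change in payoff = −$143.3M − ($0M) = −$143.3M.

−$143.3M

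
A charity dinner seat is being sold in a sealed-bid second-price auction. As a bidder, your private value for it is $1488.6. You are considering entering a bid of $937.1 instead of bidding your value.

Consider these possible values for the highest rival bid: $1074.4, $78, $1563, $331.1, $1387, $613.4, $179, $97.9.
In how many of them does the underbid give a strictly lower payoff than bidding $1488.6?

The deviation hurts exactly when the highest competing bid lies strictly between $937.1 and $1488.6 — underbidding then forfeits a profitable win.
$1074.4: inside the interval → strictly worse (loss $414.2).
$78: below both → same outcome either way.
$1563: above both → same outcome either way.
$331.1: below both → same outcome either way.
$1387: inside the interval → strictly worse (loss $101.6).
$613.4: below both → same outcome either way.
$179: below both → same outcome either way.
$97.9: below both → same outcome either way.
Count: 2.

2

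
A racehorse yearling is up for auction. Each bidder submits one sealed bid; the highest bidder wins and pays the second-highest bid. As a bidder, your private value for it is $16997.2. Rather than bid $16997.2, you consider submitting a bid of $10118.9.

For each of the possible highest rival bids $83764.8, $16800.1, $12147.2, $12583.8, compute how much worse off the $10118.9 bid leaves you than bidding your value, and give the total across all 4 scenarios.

The deviation costs you only when the competing bid falls strictly between $10118.9 and $16997.2; elsewhere both bids give the same outcome.
$83764.8: outcomes coincide → loss $0.
$16800.1: truthful payoff $197.1, deviation payoff $0 → loss $197.1.
$12147.2: truthful payoff $4850, deviation payoff $0 → loss $4850.
$12583.8: truthful payoff $4413.4, deviation payoff $0 → loss $4413.4.
Total loss = $197.1 + $4850 + $4413.4 = $9460.5.
Because the price is fixed by the runner-up's bid, deviating from your value can only change a good outcome into a bad one — never the reverse.

$9460.5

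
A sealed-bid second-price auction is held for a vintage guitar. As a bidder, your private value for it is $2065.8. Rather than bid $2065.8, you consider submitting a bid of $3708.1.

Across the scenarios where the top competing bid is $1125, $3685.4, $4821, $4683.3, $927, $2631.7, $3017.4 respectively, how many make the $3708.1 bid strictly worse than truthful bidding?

The deviation hurts exactly when the highest competing bid lies strictly between $2065.8 and $3708.1 — overbidding then wins at a price above your value.
$1125: below both → same outcome either way.
$3685.4: inside the interval → strictly worse (loss $1619.6).
$4821: above both → same outcome either way.
$4683.3: above both → same outcome either way.
$927: below both → same outcome either way.
$2631.7: inside the interval → strictly worse (loss $565.9).
$3017.4: inside the interval → strictly worse (loss $951.6).
Count: 3.

3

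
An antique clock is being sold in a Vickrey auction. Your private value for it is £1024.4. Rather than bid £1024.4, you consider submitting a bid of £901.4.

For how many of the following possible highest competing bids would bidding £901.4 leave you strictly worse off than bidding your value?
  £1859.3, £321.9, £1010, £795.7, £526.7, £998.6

2

The deviation hurts exactly when the highest competing bid lies strictly between £901.4 and £1024.4 — underbidding then forfeits a profitable win.
£1859.3: above both → same outcome either way.
£321.9: below both → same outcome either way.
£1010: inside the interval → strictly worse (loss £14.4).
£795.7: below both → same outcome either way.
£526.7: below both → same outcome either way.
£998.6: inside the interval → strictly worse (loss £25.8).
Count: 2.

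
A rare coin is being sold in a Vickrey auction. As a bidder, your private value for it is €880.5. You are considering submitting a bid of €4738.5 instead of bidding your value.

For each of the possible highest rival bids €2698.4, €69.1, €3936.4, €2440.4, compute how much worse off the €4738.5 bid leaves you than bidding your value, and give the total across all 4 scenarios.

€6433.7

The deviation costs you only when the competing bid falls strictly between €880.5 and €4738.5; elsewhere both bids give the same outcome.
€2698.4: truthful payoff €0, deviation payoff −€1817.9 → loss €1817.9.
€69.1: outcomes coincide → loss €0.
€3936.4: truthful payoff €0, deviation payoff −€3055.9 → loss €3055.9.
€2440.4: truthful payoff €0, deviation payoff −€1559.9 → loss €1559.9.
Total loss = €1817.9 + €3055.9 + €1559.9 = €6433.7.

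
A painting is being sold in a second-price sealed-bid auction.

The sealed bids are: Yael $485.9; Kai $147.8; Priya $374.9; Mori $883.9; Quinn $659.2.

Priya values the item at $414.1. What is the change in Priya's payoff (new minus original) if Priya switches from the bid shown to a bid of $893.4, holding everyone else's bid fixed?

The highest bid among the other bidders is $883.9; Priya's bid doesn't change that.
Original bid $374.9: Priya is not highest (top rival bid is $883.9); payoff $0.
Alternative bid $893.4: Priya is highest, pays the top rival bid $883.9; payoff $414.1 − $883.9 = −$469.8.
Change in payoff = −$469.8 − ($0) = −$469.8.

−$469.8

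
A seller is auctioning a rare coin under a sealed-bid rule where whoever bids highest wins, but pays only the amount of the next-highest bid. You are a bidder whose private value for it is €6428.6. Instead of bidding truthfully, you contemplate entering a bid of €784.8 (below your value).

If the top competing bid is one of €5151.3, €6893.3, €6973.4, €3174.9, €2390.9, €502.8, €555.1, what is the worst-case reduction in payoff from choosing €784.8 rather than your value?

€4037.7

€5151.3: truthful gives €1277.3, deviation gives €0 → loss €1277.3.
€6893.3: same outcome either way → loss €0.
€6973.4: same outcome either way → loss €0.
€3174.9: truthful gives €3253.7, deviation gives €0 → loss €3253.7.
€2390.9: truthful gives €4037.7, deviation gives €0 → loss €4037.7.
€502.8: same outcome either way → loss €0.
€555.1: same outcome either way → loss €0.
Maximum loss: €4037.7.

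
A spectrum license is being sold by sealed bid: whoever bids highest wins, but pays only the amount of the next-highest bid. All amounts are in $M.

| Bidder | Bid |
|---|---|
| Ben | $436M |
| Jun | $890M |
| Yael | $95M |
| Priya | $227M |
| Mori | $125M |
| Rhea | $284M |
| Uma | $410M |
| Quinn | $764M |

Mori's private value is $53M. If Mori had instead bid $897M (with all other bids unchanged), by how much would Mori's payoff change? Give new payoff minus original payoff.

The highest bid among the other bidders is $890M; Mori's bid doesn't change that.
Original bid $125M: Mori is not highest (top rival bid is $890M); payoff $0M.
Alternative bid $897M: Mori is highest, pays the top rival bid $890M; payoff $53M − $890M = −$837M.
Change in payoff = −$837M − ($0M) = −$837M.

−$837M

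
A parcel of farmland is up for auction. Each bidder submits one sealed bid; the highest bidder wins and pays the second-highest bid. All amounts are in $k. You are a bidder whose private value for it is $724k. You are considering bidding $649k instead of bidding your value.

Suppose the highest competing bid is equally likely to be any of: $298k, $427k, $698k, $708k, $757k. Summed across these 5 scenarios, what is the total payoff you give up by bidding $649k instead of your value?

$42k

The deviation costs you only when the competing bid falls strictly between $649k and $724k; elsewhere both bids give the same outcome.
$298k: outcomes coincide → loss $0k.
$427k: outcomes coincide → loss $0k.
$698k: truthful payoff $26k, deviation payoff $0k → loss $26k.
$708k: truthful payoff $16k, deviation payoff $0k → loss $16k.
$757k: outcomes coincide → loss $0k.
Total loss = $26k + $16k = $42k.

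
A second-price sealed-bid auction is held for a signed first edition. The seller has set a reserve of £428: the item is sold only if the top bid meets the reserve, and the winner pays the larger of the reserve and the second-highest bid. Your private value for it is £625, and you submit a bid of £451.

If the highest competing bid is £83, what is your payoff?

£197

Your bid £451 is the highest and exceeds the reserve.
Price = max(second-highest bid, reserve) = max(£83, £428) = £428.
Payoff = £625 − £428 = £197.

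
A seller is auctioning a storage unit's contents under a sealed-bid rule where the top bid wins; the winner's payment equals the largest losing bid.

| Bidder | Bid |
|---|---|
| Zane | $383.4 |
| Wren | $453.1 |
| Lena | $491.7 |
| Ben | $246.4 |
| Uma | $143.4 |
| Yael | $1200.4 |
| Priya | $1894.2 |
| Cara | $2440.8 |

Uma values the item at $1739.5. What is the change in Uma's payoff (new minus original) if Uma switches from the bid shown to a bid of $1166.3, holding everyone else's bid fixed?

$0

The highest bid among the other bidders is $2440.8; Uma's bid doesn't change that.
Original bid $143.4: Uma is not highest (top rival bid is $2440.8); payoff $0.
Alternative bid $1166.3: Uma is not highest (top rival bid is $2440.8); payoff $0.
Change in payoff = $0 − ($0) = $0.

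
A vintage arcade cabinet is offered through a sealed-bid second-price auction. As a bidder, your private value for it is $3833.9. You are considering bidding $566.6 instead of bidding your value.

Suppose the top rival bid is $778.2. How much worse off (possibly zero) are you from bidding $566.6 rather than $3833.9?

Bidding your value $3833.9: you win (since $3833.9 > $778.2) and pay $778.2. Payoff $3055.7.
Bidding $566.6: you lose. Payoff $0.
The competing bid $778.2 lies between your shaded bid and your value, so underbidding forfeits an item you could have won at a profitable price.
Loss from deviating = $3055.7 − ($0) = $3055.7.

$3055.7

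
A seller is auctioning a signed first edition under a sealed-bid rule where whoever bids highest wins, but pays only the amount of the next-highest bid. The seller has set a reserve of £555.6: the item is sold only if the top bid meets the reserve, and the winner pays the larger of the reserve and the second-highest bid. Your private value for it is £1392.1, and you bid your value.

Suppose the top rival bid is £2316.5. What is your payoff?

£0

Your bid £1392.1 is below the highest competing bid £2316.5, so you lose. Payoff £0.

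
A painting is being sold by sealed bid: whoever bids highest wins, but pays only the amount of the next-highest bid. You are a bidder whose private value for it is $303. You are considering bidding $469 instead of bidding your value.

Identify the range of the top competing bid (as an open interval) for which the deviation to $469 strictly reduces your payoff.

If the competing bid is below $303, both bids win at the same price — no difference.
If it is above $469, both bids lose — no difference.
If it lies strictly between $303 and $469, bidding your value loses (payoff 0) while bidding $469 wins at a price above your value (payoff negative).
So the deviation strictly hurts on the open interval ($303, $469).

($303, $469)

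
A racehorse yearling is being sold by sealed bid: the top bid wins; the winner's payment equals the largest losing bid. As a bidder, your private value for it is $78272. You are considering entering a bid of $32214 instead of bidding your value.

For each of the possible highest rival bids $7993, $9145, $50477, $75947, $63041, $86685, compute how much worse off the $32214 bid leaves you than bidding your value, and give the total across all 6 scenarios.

$45351

The deviation costs you only when the competing bid falls strictly between $32214 and $78272; elsewhere both bids give the same outcome.
$7993: outcomes coincide → loss $0.
$9145: outcomes coincide → loss $0.
$50477: truthful payoff $27795, deviation payoff $0 → loss $27795.
$75947: truthful payoff $2325, deviation payoff $0 → loss $2325.
$63041: truthful payoff $15231, deviation payoff $0 → loss $15231.
$86685: outcomes coincide → loss $0.
Total loss = $27795 + $2325 + $15231 = $45351.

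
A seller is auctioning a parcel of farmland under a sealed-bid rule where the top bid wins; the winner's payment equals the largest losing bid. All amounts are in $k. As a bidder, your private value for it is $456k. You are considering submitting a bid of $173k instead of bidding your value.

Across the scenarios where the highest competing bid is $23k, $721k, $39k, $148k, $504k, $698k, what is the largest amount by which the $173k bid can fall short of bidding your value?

$23k: same outcome either way → loss $0k.
$721k: same outcome either way → loss $0k.
$39k: same outcome either way → loss $0k.
$148k: same outcome either way → loss $0k.
$504k: same outcome either way → loss $0k.
$698k: same outcome either way → loss $0k.
Maximum loss: $0k.

$0k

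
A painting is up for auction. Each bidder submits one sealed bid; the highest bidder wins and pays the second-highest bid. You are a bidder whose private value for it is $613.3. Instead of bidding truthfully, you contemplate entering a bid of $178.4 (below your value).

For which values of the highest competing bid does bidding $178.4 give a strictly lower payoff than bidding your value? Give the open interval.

($178.4, $613.3)

If the competing bid is below $178.4, both bids win at the same price — no difference.
If it is above $613.3, both bids lose — no difference.
If it lies strictly between $178.4 and $613.3, bidding your value wins at a price below your value (positive payoff) while bidding $178.4 loses (payoff 0).
So the deviation strictly hurts on the open interval ($178.4, $613.3).
In a second-price auction your bid sets only whether you win, not what you pay, so bidding your true value is weakly dominant.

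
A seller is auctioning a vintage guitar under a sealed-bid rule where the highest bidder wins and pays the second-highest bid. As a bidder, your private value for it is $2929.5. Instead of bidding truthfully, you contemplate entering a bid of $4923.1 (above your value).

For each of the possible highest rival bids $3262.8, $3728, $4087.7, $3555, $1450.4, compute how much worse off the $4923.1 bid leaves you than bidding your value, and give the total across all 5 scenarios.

$2915.5

The deviation costs you only when the competing bid falls strictly between $2929.5 and $4923.1; elsewhere both bids give the same outcome.
$3262.8: truthful payoff $0, deviation payoff −$333.3 → loss $333.3.
$3728: truthful payoff $0, deviation payoff −$798.5 → loss $798.5.
$4087.7: truthful payoff $0, deviation payoff −$1158.2 → loss $1158.2.
$3555: truthful payoff $0, deviation payoff −$625.5 → loss $625.5.
$1450.4: outcomes coincide → loss $0.
Total loss = $333.3 + $798.5 + $1158.2 + $625.5 = $2915.5.
Truthful bidding weakly dominates here: raising your bid can only win items priced above your value, and lowering it can only forfeit items priced below.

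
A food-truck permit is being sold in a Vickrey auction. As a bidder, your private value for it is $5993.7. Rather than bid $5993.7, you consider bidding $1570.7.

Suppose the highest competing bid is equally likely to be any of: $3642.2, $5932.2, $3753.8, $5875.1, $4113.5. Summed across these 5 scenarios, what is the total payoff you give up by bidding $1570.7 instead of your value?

The deviation costs you only when the competing bid falls strictly between $1570.7 and $5993.7; elsewhere both bids give the same outcome.
$3642.2: truthful payoff $2351.5, deviation payoff $0 → loss $2351.5.
$5932.2: truthful payoff $61.5, deviation payoff $0 → loss $61.5.
$3753.8: truthful payoff $2239.9, deviation payoff $0 → loss $2239.9.
$5875.1: truthful payoff $118.6, deviation payoff $0 → loss $118.6.
$4113.5: truthful payoff $1880.2, deviation payoff $0 → loss $1880.2.
Total loss = $2351.5 + $61.5 + $2239.9 + $118.6 + $1880.2 = $6651.7.

$6651.7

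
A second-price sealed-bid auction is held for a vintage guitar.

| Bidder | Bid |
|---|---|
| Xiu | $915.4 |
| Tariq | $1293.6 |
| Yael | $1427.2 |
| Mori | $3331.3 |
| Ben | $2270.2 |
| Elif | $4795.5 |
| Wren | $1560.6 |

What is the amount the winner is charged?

Highest bid: Elif at $4795.5, so Elif wins.
Second-highest bid: Mori at $3331.3 — that is the price the winner pays.

$3331.3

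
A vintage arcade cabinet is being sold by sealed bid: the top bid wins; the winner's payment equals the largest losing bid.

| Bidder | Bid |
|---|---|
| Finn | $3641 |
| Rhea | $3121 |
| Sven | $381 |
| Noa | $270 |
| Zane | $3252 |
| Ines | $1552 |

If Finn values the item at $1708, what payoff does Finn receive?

Highest bid: Finn at $3641, so Finn wins.
Second-highest bid: Zane at $3252 — that is the price the winner pays.
Finn's payoff = value − price = $1708 − $3252 = −$1544.

−$1544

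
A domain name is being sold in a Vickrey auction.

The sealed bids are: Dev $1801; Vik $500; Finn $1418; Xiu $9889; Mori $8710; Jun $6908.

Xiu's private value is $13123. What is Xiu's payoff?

Highest bid: Xiu at $9889, so Xiu wins.
Second-highest bid: Mori at $8710 — that is the price the winner pays.
Xiu's payoff = value − price = $13123 − $8710 = $4413.

$4413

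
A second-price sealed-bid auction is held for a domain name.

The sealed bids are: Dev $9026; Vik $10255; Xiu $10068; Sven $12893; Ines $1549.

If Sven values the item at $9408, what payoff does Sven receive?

Highest bid: Sven at $12893, so Sven wins.
Second-highest bid: Vik at $10255 — that is the price the winner pays.
Sven's payoff = value − price = $9408 − $10255 = −$847.

−$847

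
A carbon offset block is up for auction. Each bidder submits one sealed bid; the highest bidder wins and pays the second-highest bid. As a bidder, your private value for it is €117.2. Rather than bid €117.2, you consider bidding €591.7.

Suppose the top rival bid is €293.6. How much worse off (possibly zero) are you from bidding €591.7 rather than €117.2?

Bidding your value €117.2: you lose (since €117.2 < €293.6). Payoff €0.
Bidding €591.7: you win and pay €293.6. Payoff €117.2 − €293.6 = −€176.4.
The competing bid €293.6 lies between your value and your inflated bid, so overbidding wins an item priced above your value.
Loss from deviating = €0 − (−€176.4) = €176.4.
Truthful bidding weakly dominates here: raising your bid can only win items priced above your value, and lowering it can only forfeit items priced below.

€176.4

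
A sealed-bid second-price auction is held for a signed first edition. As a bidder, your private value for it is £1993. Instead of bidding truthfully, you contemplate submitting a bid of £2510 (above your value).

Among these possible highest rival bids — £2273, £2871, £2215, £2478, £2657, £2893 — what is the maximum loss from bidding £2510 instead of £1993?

£2273: truthful gives £0, deviation gives −£280 → loss £280.
£2871: same outcome either way → loss £0.
£2215: truthful gives £0, deviation gives −£222 → loss £222.
£2478: truthful gives £0, deviation gives −£485 → loss £485.
£2657: same outcome either way → loss £0.
£2893: same outcome either way → loss £0.
Maximum loss: £485.

£485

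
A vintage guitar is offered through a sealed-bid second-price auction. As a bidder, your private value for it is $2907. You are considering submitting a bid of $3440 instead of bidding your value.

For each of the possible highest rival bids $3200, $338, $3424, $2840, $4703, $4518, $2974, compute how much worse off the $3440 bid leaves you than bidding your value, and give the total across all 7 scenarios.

The deviation costs you only when the competing bid falls strictly between $2907 and $3440; elsewhere both bids give the same outcome.
$3200: truthful payoff $0, deviation payoff −$293 → loss $293.
$338: outcomes coincide → loss $0.
$3424: truthful payoff $0, deviation payoff −$517 → loss $517.
$2840: outcomes coincide → loss $0.
$4703: outcomes coincide → loss $0.
$4518: outcomes coincide → loss $0.
$2974: truthful payoff $0, deviation payoff −$67 → loss $67.
Total loss = $293 + $517 + $67 = $877.

$877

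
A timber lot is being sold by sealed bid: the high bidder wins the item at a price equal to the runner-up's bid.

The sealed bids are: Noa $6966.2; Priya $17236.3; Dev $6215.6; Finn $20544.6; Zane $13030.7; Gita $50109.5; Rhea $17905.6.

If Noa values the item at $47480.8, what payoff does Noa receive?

$0

Highest bid: Gita at $50109.5, so Gita wins.
Second-highest bid: Finn at $20544.6 — that is the price the winner pays.
Noa did not win, so Noa pays nothing and receives nothing: payoff $0.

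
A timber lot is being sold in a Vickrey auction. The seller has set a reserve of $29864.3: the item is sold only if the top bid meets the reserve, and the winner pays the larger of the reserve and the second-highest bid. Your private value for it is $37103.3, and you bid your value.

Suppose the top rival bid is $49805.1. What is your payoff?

Your bid $37103.3 is below the highest competing bid $49805.1, so you lose. Payoff $0.

$0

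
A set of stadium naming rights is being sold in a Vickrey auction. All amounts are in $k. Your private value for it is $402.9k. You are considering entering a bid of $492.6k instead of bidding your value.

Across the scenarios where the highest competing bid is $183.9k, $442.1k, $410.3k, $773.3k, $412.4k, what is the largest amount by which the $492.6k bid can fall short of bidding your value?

$183.9k: same outcome either way → loss $0k.
$442.1k: truthful gives $0k, deviation gives −$39.2k → loss $39.2k.
$410.3k: truthful gives $0k, deviation gives −$7.4k → loss $7.4k.
$773.3k: same outcome either way → loss $0k.
$412.4k: truthful gives $0k, deviation gives −$9.5k → loss $9.5k.
Maximum loss: $39.2k.

$39.2k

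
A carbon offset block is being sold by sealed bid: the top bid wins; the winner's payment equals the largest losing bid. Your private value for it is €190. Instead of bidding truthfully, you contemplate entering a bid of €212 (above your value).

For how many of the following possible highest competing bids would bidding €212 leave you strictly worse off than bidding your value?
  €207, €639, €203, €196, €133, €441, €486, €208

4

The deviation hurts exactly when the highest competing bid lies strictly between €190 and €212 — overbidding then wins at a price above your value.
€207: inside the interval → strictly worse (loss €17).
€639: above both → same outcome either way.
€203: inside the interval → strictly worse (loss €13).
€196: inside the interval → strictly worse (loss €6).
€133: below both → same outcome either way.
€441: above both → same outcome either way.
€486: above both → same outcome either way.
€208: inside the interval → strictly worse (loss €18).
Count: 4.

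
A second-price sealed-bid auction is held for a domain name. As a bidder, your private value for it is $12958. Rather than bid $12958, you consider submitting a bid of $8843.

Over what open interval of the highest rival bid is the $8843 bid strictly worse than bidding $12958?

If the competing bid is below $8843, both bids win at the same price — no difference.
If it is above $12958, both bids lose — no difference.
If it lies strictly between $8843 and $12958, bidding your value wins at a price below your value (positive payoff) while bidding $8843 loses (payoff 0).
So the deviation strictly hurts on the open interval ($8843, $12958).
Because the price is fixed by the runner-up's bid, deviating from your value can only change a good outcome into a bad one — never the reverse.

($8843, $12958)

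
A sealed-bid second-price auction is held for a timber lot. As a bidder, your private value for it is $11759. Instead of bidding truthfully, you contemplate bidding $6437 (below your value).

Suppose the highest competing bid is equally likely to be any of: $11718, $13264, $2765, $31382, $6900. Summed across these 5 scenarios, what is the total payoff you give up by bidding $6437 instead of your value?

The deviation costs you only when the competing bid falls strictly between $6437 and $11759; elsewhere both bids give the same outcome.
$11718: truthful payoff $41, deviation payoff $0 → loss $41.
$13264: outcomes coincide → loss $0.
$2765: outcomes coincide → loss $0.
$31382: outcomes coincide → loss $0.
$6900: truthful payoff $4859, deviation payoff $0 → loss $4859.
Total loss = $41 + $4859 = $4900.

$4900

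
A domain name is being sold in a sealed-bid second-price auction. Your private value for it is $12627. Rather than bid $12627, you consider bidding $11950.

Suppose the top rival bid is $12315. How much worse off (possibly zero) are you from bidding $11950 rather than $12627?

Bidding your value $12627: you win (since $12627 > $12315) and pay $12315. Payoff $312.
Bidding $11950: you lose. Payoff $0.
The competing bid $12315 lies between your shaded bid and your value, so underbidding forfeits an item you could have won at a profitable price.
Loss from deviating = $312 − ($0) = $312.

$312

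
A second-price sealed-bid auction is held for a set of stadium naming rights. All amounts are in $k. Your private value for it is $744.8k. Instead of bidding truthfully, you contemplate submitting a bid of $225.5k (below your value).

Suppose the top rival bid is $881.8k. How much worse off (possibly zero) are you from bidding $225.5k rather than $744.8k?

Bidding your value $744.8k: you lose (since $744.8k < $881.8k). Payoff $0k.
Bidding $225.5k: you lose. Payoff $0k.
Difference = $0k − $0k = $0k; both bids lead to the same outcome because the competing bid is above both your value and your alternative bid.
Because the price is fixed by the runner-up's bid, deviating from your value can only change a good outcome into a bad one — never the reverse.

$0k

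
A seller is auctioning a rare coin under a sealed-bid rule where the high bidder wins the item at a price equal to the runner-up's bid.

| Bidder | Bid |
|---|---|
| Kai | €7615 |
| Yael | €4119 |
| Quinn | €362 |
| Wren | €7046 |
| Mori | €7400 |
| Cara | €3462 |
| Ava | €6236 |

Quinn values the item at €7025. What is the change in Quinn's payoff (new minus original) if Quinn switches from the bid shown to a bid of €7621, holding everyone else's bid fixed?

−€590

The highest bid among the other bidders is €7615; Quinn's bid doesn't change that.
Original bid €362: Quinn is not highest (top rival bid is €7615); payoff €0.
Alternative bid €7621: Quinn is highest, pays the top rival bid €7615; payoff €7025 − €7615 = −€590.
Change in payoff = −€590 − (€0) = −€590.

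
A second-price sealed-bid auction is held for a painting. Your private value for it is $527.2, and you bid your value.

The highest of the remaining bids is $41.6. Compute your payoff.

Your bid $527.2 exceeds the highest competing bid $41.6, so you win.
In a second-price auction the winner pays the second-highest bid, $41.6.
Payoff = value − price = $527.2 − $41.6 = $485.6.

$485.6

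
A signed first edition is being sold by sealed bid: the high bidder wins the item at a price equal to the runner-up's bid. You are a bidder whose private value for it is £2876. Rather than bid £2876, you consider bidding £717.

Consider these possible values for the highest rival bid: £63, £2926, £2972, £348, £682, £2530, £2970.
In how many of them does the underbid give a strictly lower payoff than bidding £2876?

1

The deviation hurts exactly when the highest competing bid lies strictly between £717 and £2876 — underbidding then forfeits a profitable win.
£63: below both → same outcome either way.
£2926: above both → same outcome either way.
£2972: above both → same outcome either way.
£348: below both → same outcome either way.
£682: below both → same outcome either way.
£2530: inside the interval → strictly worse (loss £346).
£2970: above both → same outcome either way.
Count: 1.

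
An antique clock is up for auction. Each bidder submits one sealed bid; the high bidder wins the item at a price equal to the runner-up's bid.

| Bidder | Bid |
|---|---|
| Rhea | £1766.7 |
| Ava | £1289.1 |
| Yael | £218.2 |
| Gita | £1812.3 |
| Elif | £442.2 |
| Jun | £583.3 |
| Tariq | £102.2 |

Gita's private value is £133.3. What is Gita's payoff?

−£1633.4

Highest bid: Gita at £1812.3, so Gita wins.
Second-highest bid: Rhea at £1766.7 — that is the price the winner pays.
Gita's payoff = value − price = £133.3 − £1766.7 = −£1633.4.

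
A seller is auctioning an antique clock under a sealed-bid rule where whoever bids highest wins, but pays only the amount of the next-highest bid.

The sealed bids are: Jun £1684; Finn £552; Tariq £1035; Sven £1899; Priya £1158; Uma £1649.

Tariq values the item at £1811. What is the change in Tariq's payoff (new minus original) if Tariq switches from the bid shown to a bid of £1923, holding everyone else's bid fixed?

−£88

The highest bid among the other bidders is £1899; Tariq's bid doesn't change that.
Original bid £1035: Tariq is not highest (top rival bid is £1899); payoff £0.
Alternative bid £1923: Tariq is highest, pays the top rival bid £1899; payoff £1811 − £1899 = −£88.
Change in payoff = −£88 − (£0) = −£88.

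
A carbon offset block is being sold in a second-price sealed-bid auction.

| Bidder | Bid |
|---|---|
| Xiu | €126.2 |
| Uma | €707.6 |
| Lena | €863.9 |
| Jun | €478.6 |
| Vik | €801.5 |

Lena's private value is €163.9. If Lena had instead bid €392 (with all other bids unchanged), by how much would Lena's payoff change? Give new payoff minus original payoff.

The highest bid among the other bidders is €801.5; Lena's bid doesn't change that.
Original bid €863.9: Lena is highest, pays the top rival bid €801.5; payoff €163.9 − €801.5 = −€637.6.
Alternative bid €392: Lena is not highest (top rival bid is €801.5); payoff €0.
Change in payoff = €0 − (−€637.6) = €637.6.

€637.6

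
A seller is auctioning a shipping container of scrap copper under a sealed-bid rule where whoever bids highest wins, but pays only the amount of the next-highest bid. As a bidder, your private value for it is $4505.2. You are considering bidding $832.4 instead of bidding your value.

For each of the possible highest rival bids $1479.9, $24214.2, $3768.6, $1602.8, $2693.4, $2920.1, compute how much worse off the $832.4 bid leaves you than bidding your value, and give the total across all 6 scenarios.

$10061.2

The deviation costs you only when the competing bid falls strictly between $832.4 and $4505.2; elsewhere both bids give the same outcome.
$1479.9: truthful payoff $3025.3, deviation payoff $0 → loss $3025.3.
$24214.2: outcomes coincide → loss $0.
$3768.6: truthful payoff $736.6, deviation payoff $0 → loss $736.6.
$1602.8: truthful payoff $2902.4, deviation payoff $0 → loss $2902.4.
$2693.4: truthful payoff $1811.8, deviation payoff $0 → loss $1811.8.
$2920.1: truthful payoff $1585.1, deviation payoff $0 → loss $1585.1.
Total loss = $3025.3 + $736.6 + $2902.4 + $1811.8 + $1585.1 = $10061.2.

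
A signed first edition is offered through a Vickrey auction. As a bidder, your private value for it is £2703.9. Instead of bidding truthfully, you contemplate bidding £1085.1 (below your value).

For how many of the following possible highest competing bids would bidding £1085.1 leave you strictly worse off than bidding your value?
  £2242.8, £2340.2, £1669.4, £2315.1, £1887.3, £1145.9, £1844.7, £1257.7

8

The deviation hurts exactly when the highest competing bid lies strictly between £1085.1 and £2703.9 — underbidding then forfeits a profitable win.
£2242.8: inside the interval → strictly worse (loss £461.1).
£2340.2: inside the interval → strictly worse (loss £363.7).
£1669.4: inside the interval → strictly worse (loss £1034.5).
£2315.1: inside the interval → strictly worse (loss £388.8).
£1887.3: inside the interval → strictly worse (loss £816.6).
£1145.9: inside the interval → strictly worse (loss £1558).
£1844.7: inside the interval → strictly worse (loss £859.2).
£1257.7: inside the interval → strictly worse (loss £1446.2).
Count: 8.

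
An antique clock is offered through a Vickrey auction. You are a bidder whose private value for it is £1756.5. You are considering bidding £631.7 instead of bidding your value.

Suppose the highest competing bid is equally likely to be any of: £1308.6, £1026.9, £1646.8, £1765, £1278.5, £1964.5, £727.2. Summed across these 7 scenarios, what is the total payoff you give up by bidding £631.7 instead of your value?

The deviation costs you only when the competing bid falls strictly between £631.7 and £1756.5; elsewhere both bids give the same outcome.
£1308.6: truthful payoff £447.9, deviation payoff £0 → loss £447.9.
£1026.9: truthful payoff £729.6, deviation payoff £0 → loss £729.6.
£1646.8: truthful payoff £109.7, deviation payoff £0 → loss £109.7.
£1765: outcomes coincide → loss £0.
£1278.5: truthful payoff £478, deviation payoff £0 → loss £478.
£1964.5: outcomes coincide → loss £0.
£727.2: truthful payoff £1029.3, deviation payoff £0 → loss £1029.3.
Total loss = £447.9 + £729.6 + £109.7 + £478 + £1029.3 = £2794.5.

£2794.5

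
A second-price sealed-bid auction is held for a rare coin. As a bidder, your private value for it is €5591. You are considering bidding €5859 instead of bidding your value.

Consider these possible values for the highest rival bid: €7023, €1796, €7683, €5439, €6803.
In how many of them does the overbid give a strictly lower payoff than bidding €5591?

0

The deviation hurts exactly when the highest competing bid lies strictly between €5591 and €5859 — overbidding then wins at a price above your value.
€7023: above both → same outcome either way.
€1796: below both → same outcome either way.
€7683: above both → same outcome either way.
€5439: below both → same outcome either way.
€6803: above both → same outcome either way.
Count: 0.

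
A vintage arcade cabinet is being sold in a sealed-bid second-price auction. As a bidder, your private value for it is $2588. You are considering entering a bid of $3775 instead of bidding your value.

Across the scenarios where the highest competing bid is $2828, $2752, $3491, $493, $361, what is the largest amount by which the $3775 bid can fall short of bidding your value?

$2828: truthful gives $0, deviation gives −$240 → loss $240.
$2752: truthful gives $0, deviation gives −$164 → loss $164.
$3491: truthful gives $0, deviation gives −$903 → loss $903.
$493: same outcome either way → loss $0.
$361: same outcome either way → loss $0.
Maximum loss: $903.

$903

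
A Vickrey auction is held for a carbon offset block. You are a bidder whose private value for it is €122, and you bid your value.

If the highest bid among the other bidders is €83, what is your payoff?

€39

Your bid €122 exceeds the highest competing bid €83, so you win.
In a second-price auction the winner pays the second-highest bid, €83.
Payoff = value − price = €122 − €83 = €39.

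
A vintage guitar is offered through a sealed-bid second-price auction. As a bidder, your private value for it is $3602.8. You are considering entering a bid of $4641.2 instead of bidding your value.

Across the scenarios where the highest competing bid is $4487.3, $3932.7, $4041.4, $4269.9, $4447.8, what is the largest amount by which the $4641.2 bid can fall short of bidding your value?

$4487.3: truthful gives $0, deviation gives −$884.5 → loss $884.5.
$3932.7: truthful gives $0, deviation gives −$329.9 → loss $329.9.
$4041.4: truthful gives $0, deviation gives −$438.6 → loss $438.6.
$4269.9: truthful gives $0, deviation gives −$667.1 → loss $667.1.
$4447.8: truthful gives $0, deviation gives −$845 → loss $845.
Maximum loss: $884.5.

$884.5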